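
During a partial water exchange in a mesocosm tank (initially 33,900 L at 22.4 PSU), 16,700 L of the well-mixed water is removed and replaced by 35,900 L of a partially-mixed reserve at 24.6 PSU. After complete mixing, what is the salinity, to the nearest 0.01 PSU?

23.89 PSU

Remaining after removal: 17,200 L at 22.4 PSU (salt = 385,280)
After addition: salt = 385,280 + 35,900×24.6 = 1,268,420; volume = 53,100 L
S = 1,268,420 / 53,100 = 23.8874 PSU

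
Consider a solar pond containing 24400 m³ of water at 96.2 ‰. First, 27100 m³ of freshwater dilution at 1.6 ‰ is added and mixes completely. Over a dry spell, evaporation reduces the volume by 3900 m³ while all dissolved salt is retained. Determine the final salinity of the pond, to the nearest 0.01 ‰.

50.22 ‰

After mixing: salt = 24,400×96.2 + 27,100×1.6 = 2,390,640; volume = 51,500 m³
After evaporation: salt unchanged = 2,390,640; volume = 51,500 − 3,900 = 47,600 m³
S = 2,390,640 / 47,600 = 50.2235 ‰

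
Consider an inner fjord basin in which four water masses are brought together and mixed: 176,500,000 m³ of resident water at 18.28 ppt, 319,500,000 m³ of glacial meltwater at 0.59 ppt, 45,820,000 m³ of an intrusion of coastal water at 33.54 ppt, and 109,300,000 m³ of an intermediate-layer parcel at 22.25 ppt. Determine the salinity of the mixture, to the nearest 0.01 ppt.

Salt balance:
salt = 176,500,000×18.28 + 319,500,000×0.59 + 45,820,000×33.54 + 109,300,000×22.25 = 3,226,420,000 + 188,505,000 + 1,536,802,800 + 2,431,925,000 = 7,383,652,800
volume = 176,500,000 + 319,500,000 + 45,820,000 + 109,300,000 = 651,120,000 m³
S = 7,383,652,800 / 651,120,000 = 11.3399 ppt

11.34 ppt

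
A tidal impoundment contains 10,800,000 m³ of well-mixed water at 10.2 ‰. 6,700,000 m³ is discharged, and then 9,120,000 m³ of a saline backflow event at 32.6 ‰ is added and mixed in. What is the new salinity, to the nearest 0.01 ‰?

Remaining after removal: 4,100,000 m³ at 10.2 ‰ (salt = 41,820,000)
After addition: salt = 41,820,000 + 9,120,000×32.6 = 339,132,000; volume = 13,220,000 m³
S = 339,132,000 / 13,220,000 = 25.653 ‰

25.65 ‰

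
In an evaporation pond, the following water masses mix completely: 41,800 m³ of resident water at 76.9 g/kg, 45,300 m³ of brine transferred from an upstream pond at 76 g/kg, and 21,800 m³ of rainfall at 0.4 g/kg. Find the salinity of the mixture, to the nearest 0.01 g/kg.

61.21 g/kg

Mass of salt is conserved:
salt = 41,800×76.9 + 45,300×76 + 21,800×0.4 = 3,214,420 + 3,442,800 + 8,720 = 6,665,940
volume = 41,800 + 45,300 + 21,800 = 108,900 m³
S = 6,665,940 / 108,900 = 61.2116 g/kg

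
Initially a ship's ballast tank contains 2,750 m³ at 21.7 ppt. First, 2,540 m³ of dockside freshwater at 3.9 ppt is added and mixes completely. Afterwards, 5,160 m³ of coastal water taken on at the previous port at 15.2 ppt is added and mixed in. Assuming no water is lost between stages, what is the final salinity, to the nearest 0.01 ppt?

14.16 ppt

Conserving salt mass:
Initial salt = 2,750×21.7 = 59,675
After stage 1: salt = 59,675 + 2,540×3.9 = 69,581; volume = 5,290 m³; S = 13.153 ppt
After stage 2: salt = 69,581 + 5,160×15.2 = 148,013; volume = 10,450 m³
S = 148,013 / 10,450 = 14.1639 ppt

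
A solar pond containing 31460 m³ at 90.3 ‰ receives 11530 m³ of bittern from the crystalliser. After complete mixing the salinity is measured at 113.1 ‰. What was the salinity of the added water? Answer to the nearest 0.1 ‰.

Salt balance: 31,460×90.3 + 11,530×S = 42,990×113.1
2,840,838 + 11,530·S = 4,862,169
S = (4,862,169 − 2,840,838) / 11,530 = 175.3106 ‰

175.3 ‰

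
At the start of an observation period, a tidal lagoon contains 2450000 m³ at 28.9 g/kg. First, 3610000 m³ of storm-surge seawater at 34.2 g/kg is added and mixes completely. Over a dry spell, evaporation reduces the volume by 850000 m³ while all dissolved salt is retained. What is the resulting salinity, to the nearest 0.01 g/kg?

After mixing: salt = 2,450,000×28.9 + 3,610,000×34.2 = 194,267,000; volume = 6,060,000 m³
After evaporation: salt unchanged = 194,267,000; volume = 6,060,000 − 850,000 = 5,210,000 m³
S = 194,267,000 / 5,210,000 = 37.2873 g/kg

37.29 g/kg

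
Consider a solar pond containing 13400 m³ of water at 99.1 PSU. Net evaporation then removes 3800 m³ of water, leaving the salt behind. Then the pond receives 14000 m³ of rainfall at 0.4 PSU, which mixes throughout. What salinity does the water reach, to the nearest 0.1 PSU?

56.5 PSU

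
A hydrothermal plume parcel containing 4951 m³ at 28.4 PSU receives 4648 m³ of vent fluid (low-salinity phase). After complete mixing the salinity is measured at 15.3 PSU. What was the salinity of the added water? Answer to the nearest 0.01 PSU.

Salt balance: 4,951×28.4 + 4,648×S = 9,599×15.3
140,608.4 + 4,648·S = 146,864.7
S = (146,864.7 − 140,608.4) / 4,648 = 1.346 PSU

1.35 PSU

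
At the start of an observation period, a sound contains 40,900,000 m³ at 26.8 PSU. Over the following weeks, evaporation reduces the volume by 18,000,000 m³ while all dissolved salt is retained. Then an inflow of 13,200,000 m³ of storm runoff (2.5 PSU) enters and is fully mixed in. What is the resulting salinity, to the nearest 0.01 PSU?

After evaporation: salt = 40,900,000×26.8 = 1,096,120,000; volume = 40,900,000 − 18,000,000 = 22,900,000 m³
After mixing: salt = 1,096,120,000 + 13,200,000×2.5 = 1,129,120,000; volume = 22,900,000 + 13,200,000 = 36,100,000 m³
S = 1,129,120,000 / 36,100,000 = 31.2776 PSU

31.28 PSU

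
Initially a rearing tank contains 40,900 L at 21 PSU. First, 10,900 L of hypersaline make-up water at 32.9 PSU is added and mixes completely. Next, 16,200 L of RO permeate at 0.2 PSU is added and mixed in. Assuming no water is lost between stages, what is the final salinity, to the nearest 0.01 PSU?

17.95 PSU

By conservation of dissolved salt,
Initial salt = 40,900×21 = 858,900
After stage 1: salt = 858,900 + 10,900×32.9 = 1,217,510; volume = 51,800 L; S = 23.504 PSU
After stage 2: salt = 1,217,510 + 16,200×0.2 = 1,220,750; volume = 68,000 L
S = 1,220,750 / 68,000 = 17.9522 PSU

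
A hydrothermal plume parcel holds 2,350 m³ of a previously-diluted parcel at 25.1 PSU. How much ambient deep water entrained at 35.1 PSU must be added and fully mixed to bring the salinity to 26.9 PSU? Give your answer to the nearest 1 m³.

516 m³

Salt balance: 2,350×25.1 + V×35.1 = (2,350+V)×26.9
58,985 + 35.1V = 63,215 + 26.9V
4,230 = 8.2V
V = 515.85 m³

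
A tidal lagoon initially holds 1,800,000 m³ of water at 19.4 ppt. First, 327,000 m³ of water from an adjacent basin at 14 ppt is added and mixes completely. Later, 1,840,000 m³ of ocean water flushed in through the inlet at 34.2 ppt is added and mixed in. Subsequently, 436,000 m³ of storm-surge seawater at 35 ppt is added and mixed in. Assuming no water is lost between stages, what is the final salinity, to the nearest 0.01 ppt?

Weighted by volume,
Initial salt = 1,800,000×19.4 = 34,920,000
After stage 1: salt = 34,920,000 + 327,000×14 = 39,498,000; volume = 2,127,000 m³; S = 18.57 ppt
After stage 2: salt = 39,498,000 + 1,840,000×34.2 = 102,426,000; volume = 3,967,000 m³; S = 25.82 ppt
After stage 3: salt = 102,426,000 + 436,000×35 = 117,686,000; volume = 4,403,000 m³
S = 117,686,000 / 4,403,000 = 26.7286 ppt

26.73 ppt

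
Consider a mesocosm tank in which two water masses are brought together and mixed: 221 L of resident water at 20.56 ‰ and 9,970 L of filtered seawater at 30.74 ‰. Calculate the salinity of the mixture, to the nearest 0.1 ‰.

Weighted by volume,
salt = 221×20.56 + 9,970×30.74 = 4,543.76 + 306,477.8 = 311,021.56
volume = 221 + 9,970 = 10,191 L
S = 311,021.56 / 10,191 = 30.519 ‰

30.5 ‰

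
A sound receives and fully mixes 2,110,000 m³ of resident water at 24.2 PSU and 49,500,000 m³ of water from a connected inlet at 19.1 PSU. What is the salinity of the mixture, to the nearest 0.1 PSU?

Conserving salt mass:
salt = 2,110,000×24.2 + 49,500,000×19.1 = 51,062,000 + 945,450,000 = 996,512,000
volume = 2,110,000 + 49,500,000 = 51,610,000 m³
S = 996,512,000 / 51,610,000 = 19.309 PSU

19.3 PSU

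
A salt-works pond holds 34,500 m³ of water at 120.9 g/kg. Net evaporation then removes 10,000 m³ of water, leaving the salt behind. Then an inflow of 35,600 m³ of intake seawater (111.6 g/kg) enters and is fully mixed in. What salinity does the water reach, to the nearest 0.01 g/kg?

135.51 g/kg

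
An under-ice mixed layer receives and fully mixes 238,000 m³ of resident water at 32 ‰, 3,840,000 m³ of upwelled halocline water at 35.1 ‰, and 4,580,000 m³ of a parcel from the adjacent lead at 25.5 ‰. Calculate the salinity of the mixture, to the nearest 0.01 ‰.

Weighted by volume,
salt = 238,000×32 + 3,840,000×35.1 + 4,580,000×25.5 = 7,616,000 + 134,784,000 + 116,790,000 = 259,190,000
volume = 238,000 + 3,840,000 + 4,580,000 = 8,658,000 m³
S = 259,190,000 / 8,658,000 = 29.9365 ‰

29.94 ‰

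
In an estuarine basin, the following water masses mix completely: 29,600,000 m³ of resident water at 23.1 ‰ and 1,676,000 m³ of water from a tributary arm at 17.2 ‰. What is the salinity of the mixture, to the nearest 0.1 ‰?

22.8 ‰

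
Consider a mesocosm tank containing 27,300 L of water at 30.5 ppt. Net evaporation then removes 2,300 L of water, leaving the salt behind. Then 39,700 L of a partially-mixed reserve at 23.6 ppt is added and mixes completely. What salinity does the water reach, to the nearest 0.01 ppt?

27.35 ppt

After evaporation: salt = 27,300×30.5 = 832,650; volume = 27,300 − 2,300 = 25,000 L
After mixing: salt = 832,650 + 39,700×23.6 = 1,769,570; volume = 25,000 + 39,700 = 64,700 L
S = 1,769,570 / 64,700 = 27.3504 ppt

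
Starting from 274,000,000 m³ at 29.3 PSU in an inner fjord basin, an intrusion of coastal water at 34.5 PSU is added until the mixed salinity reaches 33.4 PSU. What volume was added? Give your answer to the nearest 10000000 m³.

Salt balance: 274,000,000×29.3 + V×34.5 = (274,000,000+V)×33.4
8,028,200,000 + 34.5V = 9,151,600,000 + 33.4V
1,123,400,000 = 1.1V
V = 1,021,272,727.27 m³

1020000000 m³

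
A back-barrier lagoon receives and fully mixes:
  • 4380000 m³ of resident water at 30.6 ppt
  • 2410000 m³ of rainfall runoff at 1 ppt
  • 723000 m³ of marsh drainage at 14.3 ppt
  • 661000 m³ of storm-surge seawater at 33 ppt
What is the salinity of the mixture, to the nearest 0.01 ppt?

Total salt / total volume:
salt = 4,380,000×30.6 + 2,410,000×1 + 723,000×14.3 + 661,000×33 = 134,028,000 + 2,410,000 + 10,338,900 + 21,813,000 = 168,589,900
volume = 4,380,000 + 2,410,000 + 723,000 + 661,000 = 8,174,000 m³
S = 168,589,900 / 8,174,000 = 20.6251 ppt

20.63 ppt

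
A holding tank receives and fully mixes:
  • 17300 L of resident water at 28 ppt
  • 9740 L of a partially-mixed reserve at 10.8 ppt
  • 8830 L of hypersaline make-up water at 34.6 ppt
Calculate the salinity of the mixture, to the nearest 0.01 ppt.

24.95 ppt

By conservation of dissolved salt,
salt = 17,300×28 + 9,740×10.8 + 8,830×34.6 = 484,400 + 105,192 + 305,518 = 895,110
volume = 17,300 + 9,740 + 8,830 = 35,870 L
S = 895,110 / 35,870 = 24.9543 ppt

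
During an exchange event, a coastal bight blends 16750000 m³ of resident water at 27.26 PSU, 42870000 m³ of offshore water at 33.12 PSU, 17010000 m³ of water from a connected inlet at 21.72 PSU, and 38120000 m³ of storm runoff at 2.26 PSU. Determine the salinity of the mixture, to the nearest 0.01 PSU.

Salt balance:
salt = 16,750,000×27.26 + 42,870,000×33.12 + 17,010,000×21.72 + 38,120,000×2.26 = 456,605,000 + 1,419,854,400 + 369,457,200 + 86,151,200 = 2,332,067,800
volume = 16,750,000 + 42,870,000 + 17,010,000 + 38,120,000 = 114,750,000 m³
S = 2,332,067,800 / 114,750,000 = 20.323 PSU

20.32 PSU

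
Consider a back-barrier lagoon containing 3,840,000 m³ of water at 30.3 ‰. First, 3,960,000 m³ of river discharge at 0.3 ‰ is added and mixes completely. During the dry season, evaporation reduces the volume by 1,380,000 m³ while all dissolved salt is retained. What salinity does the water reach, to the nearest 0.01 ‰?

18.31 ‰

After mixing: salt = 3,840,000×30.3 + 3,960,000×0.3 = 117,540,000; volume = 7,800,000 m³
After evaporation: salt unchanged = 117,540,000; volume = 7,800,000 − 1,380,000 = 6,420,000 m³
S = 117,540,000 / 6,420,000 = 18.3084 ‰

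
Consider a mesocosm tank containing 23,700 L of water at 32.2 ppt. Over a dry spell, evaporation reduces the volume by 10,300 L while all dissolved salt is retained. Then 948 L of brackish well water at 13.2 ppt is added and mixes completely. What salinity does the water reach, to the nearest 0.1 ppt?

54.1 ppt

After evaporation: salt = 23,700×32.2 = 763,140; volume = 23,700 − 10,300 = 13,400 L
After mixing: salt = 763,140 + 948×13.2 = 775,653.6; volume = 13,400 + 948 = 14,348 L
S = 775,653.6 / 14,348 = 54.0601 ppt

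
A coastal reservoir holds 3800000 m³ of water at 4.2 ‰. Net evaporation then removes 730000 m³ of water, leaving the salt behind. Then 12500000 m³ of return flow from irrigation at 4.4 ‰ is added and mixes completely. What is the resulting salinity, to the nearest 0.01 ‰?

After evaporation: salt = 3,800,000×4.2 = 15,960,000; volume = 3,800,000 − 730,000 = 3,070,000 m³
After mixing: salt = 15,960,000 + 12,500,000×4.4 = 70,960,000; volume = 3,070,000 + 12,500,000 = 15,570,000 m³
S = 70,960,000 / 15,570,000 = 4.5575 ‰

4.56 ‰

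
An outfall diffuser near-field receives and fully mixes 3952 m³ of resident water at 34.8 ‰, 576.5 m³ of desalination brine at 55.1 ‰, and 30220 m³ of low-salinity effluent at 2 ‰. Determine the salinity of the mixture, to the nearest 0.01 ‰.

6.61 ‰

Salt balance:
salt = 3,952×34.8 + 576.5×55.1 + 30,220×2 = 137,529.6 + 31,765.15 + 60,440 = 229,734.75
volume = 3,952 + 576.5 + 30,220 = 34,748.5 m³
S = 229,734.75 / 34,748.5 = 6.6114 ‰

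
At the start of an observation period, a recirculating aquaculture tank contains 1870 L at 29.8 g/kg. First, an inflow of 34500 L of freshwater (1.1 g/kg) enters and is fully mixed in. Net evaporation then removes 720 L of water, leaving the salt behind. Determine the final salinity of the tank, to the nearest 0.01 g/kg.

After mixing: salt = 1,870×29.8 + 34,500×1.1 = 93,676; volume = 36,370 L
After evaporation: salt unchanged = 93,676; volume = 36,370 − 720 = 35,650 L
S = 93,676 / 35,650 = 2.6277 g/kg

2.63 g/kg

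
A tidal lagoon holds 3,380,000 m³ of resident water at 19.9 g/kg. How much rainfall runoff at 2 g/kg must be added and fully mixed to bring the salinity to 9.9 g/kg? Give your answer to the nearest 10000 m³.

4280000 m³

Salt balance: 3,380,000×19.9 + V×2 = (3,380,000+V)×9.9
67,262,000 + 2V = 33,462,000 + 9.9V
33,800,000 = 7.9V
V = 4,278,481.01 m³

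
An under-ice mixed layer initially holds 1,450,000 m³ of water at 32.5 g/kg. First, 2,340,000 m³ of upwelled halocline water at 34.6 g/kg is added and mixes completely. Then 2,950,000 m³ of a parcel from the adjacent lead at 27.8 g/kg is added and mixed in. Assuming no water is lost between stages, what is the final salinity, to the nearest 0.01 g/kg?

31.17 g/kg

By conservation of dissolved salt,
Initial salt = 1,450,000×32.5 = 47,125,000
After stage 1: salt = 47,125,000 + 2,340,000×34.6 = 128,089,000; volume = 3,790,000 m³; S = 33.797 g/kg
After stage 2: salt = 128,089,000 + 2,950,000×27.8 = 210,099,000; volume = 6,740,000 m³
S = 210,099,000 / 6,740,000 = 31.172 g/kg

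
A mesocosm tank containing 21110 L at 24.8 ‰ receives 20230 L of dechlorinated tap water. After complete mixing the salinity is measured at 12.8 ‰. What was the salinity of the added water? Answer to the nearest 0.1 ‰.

0.3 ‰

Salt balance: 21,110×24.8 + 20,230×S = 41,340×12.8
523,528 + 20,230·S = 529,152
S = (529,152 − 523,528) / 20,230 = 0.278 ‰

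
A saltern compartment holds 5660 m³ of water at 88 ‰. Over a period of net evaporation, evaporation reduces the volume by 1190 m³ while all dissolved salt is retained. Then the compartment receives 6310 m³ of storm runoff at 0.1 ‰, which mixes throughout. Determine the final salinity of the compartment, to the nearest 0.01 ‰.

After evaporation: salt = 5,660×88 = 498,080; volume = 5,660 − 1,190 = 4,470 m³
After mixing: salt = 498,080 + 6,310×0.1 = 498,711; volume = 4,470 + 6,310 = 10,780 m³
S = 498,711 / 10,780 = 46.2626 ‰

46.26 ‰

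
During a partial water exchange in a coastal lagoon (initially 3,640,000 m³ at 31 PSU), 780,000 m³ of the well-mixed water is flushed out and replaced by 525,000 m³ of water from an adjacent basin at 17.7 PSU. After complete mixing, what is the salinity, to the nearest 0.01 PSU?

28.94 PSU

Remaining after removal: 2,860,000 m³ at 31 PSU (salt = 88,660,000)
After addition: salt = 88,660,000 + 525,000×17.7 = 97,952,500; volume = 3,385,000 m³
S = 97,952,500 / 3,385,000 = 28.9372 PSU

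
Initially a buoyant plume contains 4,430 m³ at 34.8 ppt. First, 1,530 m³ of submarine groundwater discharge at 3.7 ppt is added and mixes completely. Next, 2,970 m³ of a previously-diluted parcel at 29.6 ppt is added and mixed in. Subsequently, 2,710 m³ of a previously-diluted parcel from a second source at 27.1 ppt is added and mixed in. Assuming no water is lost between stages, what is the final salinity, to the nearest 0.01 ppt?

27.59 ppt

Conserving salt mass:
Initial salt = 4,430×34.8 = 154,164
After stage 1: salt = 154,164 + 1,530×3.7 = 159,825; volume = 5,960 m³; S = 26.816 ppt
After stage 2: salt = 159,825 + 2,970×29.6 = 247,737; volume = 8,930 m³; S = 27.742 ppt
After stage 3: salt = 247,737 + 2,710×27.1 = 321,178; volume = 11,640 m³
S = 321,178 / 11,640 = 27.5926 ppt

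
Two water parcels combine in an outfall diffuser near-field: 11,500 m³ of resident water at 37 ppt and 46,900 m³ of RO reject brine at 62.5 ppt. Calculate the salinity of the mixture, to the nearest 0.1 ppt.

Salt balance:
salt = 11,500×37 + 46,900×62.5 = 425,500 + 2,931,250 = 3,356,750
volume = 11,500 + 46,900 = 58,400 m³
S = 3,356,750 / 58,400 = 57.479 ppt

57.5 ppt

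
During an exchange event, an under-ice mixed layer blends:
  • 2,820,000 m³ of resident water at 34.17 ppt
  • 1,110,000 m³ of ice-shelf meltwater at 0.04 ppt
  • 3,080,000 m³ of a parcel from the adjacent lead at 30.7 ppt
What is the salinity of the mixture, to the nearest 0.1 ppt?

Salt balance:
salt = 2,820,000×34.17 + 1,110,000×0.04 + 3,080,000×30.7 = 96,359,400 + 44,400 + 94,556,000 = 190,959,800
volume = 2,820,000 + 1,110,000 + 3,080,000 = 7,010,000 m³
S = 190,959,800 / 7,010,000 = 27.241 ppt

27.2 ppt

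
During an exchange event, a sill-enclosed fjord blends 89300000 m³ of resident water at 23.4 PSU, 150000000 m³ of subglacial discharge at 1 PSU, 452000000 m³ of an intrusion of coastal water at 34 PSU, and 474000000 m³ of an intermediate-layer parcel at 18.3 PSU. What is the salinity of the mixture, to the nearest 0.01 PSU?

22.55 PSU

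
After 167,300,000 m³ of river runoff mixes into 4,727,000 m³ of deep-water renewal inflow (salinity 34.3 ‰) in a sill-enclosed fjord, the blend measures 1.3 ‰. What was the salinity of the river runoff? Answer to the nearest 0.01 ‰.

Salt balance: 4,727,000×34.3 + 167,300,000×S = 172,027,000×1.3
162,136,100 + 167,300,000·S = 223,635,100
S = (223,635,100 − 162,136,100) / 167,300,000 = 0.3676 ‰

0.37 ‰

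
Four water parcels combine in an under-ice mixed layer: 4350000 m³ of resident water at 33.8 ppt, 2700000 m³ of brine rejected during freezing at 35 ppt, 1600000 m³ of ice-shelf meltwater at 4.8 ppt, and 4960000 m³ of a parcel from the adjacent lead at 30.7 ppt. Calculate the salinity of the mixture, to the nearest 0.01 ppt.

29.50 ppt

Salt balance:
salt = 4,350,000×33.8 + 2,700,000×35 + 1,600,000×4.8 + 4,960,000×30.7 = 147,030,000 + 94,500,000 + 7,680,000 + 152,272,000 = 401,482,000
volume = 4,350,000 + 2,700,000 + 1,600,000 + 4,960,000 = 13,610,000 m³
S = 401,482,000 / 13,610,000 = 29.499 ppt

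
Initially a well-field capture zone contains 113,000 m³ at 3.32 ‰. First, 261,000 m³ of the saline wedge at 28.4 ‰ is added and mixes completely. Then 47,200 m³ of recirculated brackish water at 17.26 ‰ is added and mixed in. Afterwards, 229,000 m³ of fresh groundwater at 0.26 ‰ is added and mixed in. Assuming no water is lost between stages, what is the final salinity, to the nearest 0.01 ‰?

13.32 ‰

Conserving salt mass:
Initial salt = 113,000×3.32 = 375,160
After stage 1: salt = 375,160 + 261,000×28.4 = 7,787,560; volume = 374,000 m³; S = 20.822 ‰
After stage 2: salt = 7,787,560 + 47,200×17.26 = 8,602,232; volume = 421,200 m³; S = 20.423 ‰
After stage 3: salt = 8,602,232 + 229,000×0.26 = 8,661,772; volume = 650,200 m³
S = 8,661,772 / 650,200 = 13.3217 ‰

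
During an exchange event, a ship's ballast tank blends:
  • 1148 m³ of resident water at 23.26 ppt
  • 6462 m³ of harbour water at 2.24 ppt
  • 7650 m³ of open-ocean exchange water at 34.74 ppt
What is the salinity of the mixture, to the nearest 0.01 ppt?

20.11 ppt

Total salt / total volume:
salt = 1,148×23.26 + 6,462×2.24 + 7,650×34.74 = 26,702.48 + 14,474.88 + 265,761 = 306,938.36
volume = 1,148 + 6,462 + 7,650 = 15,260 m³
S = 306,938.36 / 15,260 = 20.1139 ppt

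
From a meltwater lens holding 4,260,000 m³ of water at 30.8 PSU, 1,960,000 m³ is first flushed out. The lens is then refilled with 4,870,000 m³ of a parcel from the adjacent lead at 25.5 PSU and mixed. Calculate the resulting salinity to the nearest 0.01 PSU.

Remaining after removal: 2,300,000 m³ at 30.8 PSU (salt = 70,840,000)
After addition: salt = 70,840,000 + 4,870,000×25.5 = 195,025,000; volume = 7,170,000 m³
S = 195,025,000 / 7,170,000 = 27.2001 PSU

27.20 PSU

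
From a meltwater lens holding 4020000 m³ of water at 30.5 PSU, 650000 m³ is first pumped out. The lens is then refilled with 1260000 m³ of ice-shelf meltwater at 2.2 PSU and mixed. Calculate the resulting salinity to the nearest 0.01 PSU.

Remaining after removal: 3,370,000 m³ at 30.5 PSU (salt = 102,785,000)
After addition: salt = 102,785,000 + 1,260,000×2.2 = 105,557,000; volume = 4,630,000 m³
S = 105,557,000 / 4,630,000 = 22.7985 PSU

22.80 PSU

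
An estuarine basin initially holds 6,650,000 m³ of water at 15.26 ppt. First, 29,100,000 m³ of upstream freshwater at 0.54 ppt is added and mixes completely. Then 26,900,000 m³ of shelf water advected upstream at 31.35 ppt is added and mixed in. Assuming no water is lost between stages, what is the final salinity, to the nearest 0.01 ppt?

Total salt / total volume:
Initial salt = 6,650,000×15.26 = 101,479,000
After stage 1: salt = 101,479,000 + 29,100,000×0.54 = 117,193,000; volume = 35,750,000 m³; S = 3.278 ppt
After stage 2: salt = 117,193,000 + 26,900,000×31.35 = 960,508,000; volume = 62,650,000 m³
S = 960,508,000 / 62,650,000 = 15.3313 ppt

15.33 ppt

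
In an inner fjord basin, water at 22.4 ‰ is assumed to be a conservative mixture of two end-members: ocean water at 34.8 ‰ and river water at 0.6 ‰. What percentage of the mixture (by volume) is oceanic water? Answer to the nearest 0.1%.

Let g be the oceanic fraction. Salt balance per unit volume:
g×34.8 + (1−g)×0.6 = 22.4
g = (22.4 − 0.6) / (34.8 − 0.6) = 21.8/34.2 = 0.6374

63.7%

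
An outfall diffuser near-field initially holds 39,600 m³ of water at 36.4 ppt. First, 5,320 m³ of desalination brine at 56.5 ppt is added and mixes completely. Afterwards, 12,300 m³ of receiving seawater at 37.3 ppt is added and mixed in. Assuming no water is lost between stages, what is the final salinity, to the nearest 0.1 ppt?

Weighted by volume,
Initial salt = 39,600×36.4 = 1,441,440
After stage 1: salt = 1,441,440 + 5,320×56.5 = 1,742,020; volume = 44,920 m³; S = 38.78 ppt
After stage 2: salt = 1,742,020 + 12,300×37.3 = 2,200,810; volume = 57,220 m³
S = 2,200,810 / 57,220 = 38.4623 ppt

38.5 ppt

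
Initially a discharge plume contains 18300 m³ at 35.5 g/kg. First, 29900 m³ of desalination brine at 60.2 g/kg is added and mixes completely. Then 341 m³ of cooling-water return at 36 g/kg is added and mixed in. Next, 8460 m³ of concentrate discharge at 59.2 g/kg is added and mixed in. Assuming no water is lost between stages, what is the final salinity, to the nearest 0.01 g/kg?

51.98 g/kg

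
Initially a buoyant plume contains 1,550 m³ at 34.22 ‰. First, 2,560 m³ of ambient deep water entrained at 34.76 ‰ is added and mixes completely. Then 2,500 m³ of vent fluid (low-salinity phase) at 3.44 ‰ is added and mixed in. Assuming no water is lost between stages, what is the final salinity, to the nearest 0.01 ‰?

22.79 ‰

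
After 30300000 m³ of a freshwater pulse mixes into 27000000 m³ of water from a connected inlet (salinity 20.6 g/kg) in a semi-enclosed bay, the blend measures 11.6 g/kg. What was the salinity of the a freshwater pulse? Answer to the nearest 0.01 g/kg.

Salt balance: 27,000,000×20.6 + 30,300,000×S = 57,300,000×11.6
556,200,000 + 30,300,000·S = 664,680,000
S = (664,680,000 − 556,200,000) / 30,300,000 = 3.5802 g/kg

3.58 g/kg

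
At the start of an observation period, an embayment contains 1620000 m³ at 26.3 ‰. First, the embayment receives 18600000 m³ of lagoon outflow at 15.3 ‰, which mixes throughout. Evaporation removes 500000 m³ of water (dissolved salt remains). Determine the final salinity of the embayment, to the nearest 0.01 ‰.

After mixing: salt = 1,620,000×26.3 + 18,600,000×15.3 = 327,186,000; volume = 20,220,000 m³
After evaporation: salt unchanged = 327,186,000; volume = 20,220,000 − 500,000 = 19,720,000 m³
S = 327,186,000 / 19,720,000 = 16.5916 ‰

16.59 ‰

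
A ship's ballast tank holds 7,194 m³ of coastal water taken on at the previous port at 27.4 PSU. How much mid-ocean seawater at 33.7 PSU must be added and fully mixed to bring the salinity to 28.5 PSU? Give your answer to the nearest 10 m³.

Salt balance: 7,194×27.4 + V×33.7 = (7,194+V)×28.5
197,115.6 + 33.7V = 205,029 + 28.5V
7,913.4 = 5.2V
V = 1,521.81 m³

1520 m³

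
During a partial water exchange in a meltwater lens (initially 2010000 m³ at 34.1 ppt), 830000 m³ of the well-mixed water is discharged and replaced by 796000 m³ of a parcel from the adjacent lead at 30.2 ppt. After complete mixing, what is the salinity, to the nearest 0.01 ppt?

32.53 ppt

Remaining after removal: 1,180,000 m³ at 34.1 ppt (salt = 40,238,000)
After addition: salt = 40,238,000 + 796,000×30.2 = 64,277,200; volume = 1,976,000 m³
S = 64,277,200 / 1,976,000 = 32.5289 ppt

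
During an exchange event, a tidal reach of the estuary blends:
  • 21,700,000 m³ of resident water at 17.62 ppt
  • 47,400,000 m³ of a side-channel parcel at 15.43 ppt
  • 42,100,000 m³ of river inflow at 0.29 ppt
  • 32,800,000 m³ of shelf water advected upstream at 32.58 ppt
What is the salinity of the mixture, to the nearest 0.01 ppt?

15.24 ppt

Total salt / total volume:
salt = 21,700,000×17.62 + 47,400,000×15.43 + 42,100,000×0.29 + 32,800,000×32.58 = 382,354,000 + 731,382,000 + 12,209,000 + 1,068,624,000 = 2,194,569,000
volume = 21,700,000 + 47,400,000 + 42,100,000 + 32,800,000 = 144,000,000 m³
S = 2,194,569,000 / 144,000,000 = 15.2401 ppt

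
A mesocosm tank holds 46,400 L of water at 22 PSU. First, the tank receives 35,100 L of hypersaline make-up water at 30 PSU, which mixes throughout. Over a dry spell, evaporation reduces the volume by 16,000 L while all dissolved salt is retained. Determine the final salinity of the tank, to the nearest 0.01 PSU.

31.66 PSU

After mixing: salt = 46,400×22 + 35,100×30 = 2,073,800; volume = 81,500 L
After evaporation: salt unchanged = 2,073,800; volume = 81,500 − 16,000 = 65,500 L
S = 2,073,800 / 65,500 = 31.6611 PSU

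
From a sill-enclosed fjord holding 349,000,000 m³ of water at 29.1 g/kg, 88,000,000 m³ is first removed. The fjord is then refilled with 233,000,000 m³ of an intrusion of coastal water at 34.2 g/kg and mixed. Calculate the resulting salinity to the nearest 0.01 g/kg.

Remaining after removal: 261,000,000 m³ at 29.1 g/kg (salt = 7,595,100,000)
After addition: salt = 7,595,100,000 + 233,000,000×34.2 = 15,563,700,000; volume = 494,000,000 m³
S = 15,563,700,000 / 494,000,000 = 31.5055 g/kg

31.51 g/kg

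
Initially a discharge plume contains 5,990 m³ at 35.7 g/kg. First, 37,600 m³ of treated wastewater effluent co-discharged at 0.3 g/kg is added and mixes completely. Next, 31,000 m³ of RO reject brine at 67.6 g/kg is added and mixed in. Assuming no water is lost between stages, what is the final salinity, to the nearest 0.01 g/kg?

Salt balance:
Initial salt = 5,990×35.7 = 213,843
After stage 1: salt = 213,843 + 37,600×0.3 = 225,123; volume = 43,590 m³; S = 5.165 g/kg
After stage 2: salt = 225,123 + 31,000×67.6 = 2,320,723; volume = 74,590 m³
S = 2,320,723 / 74,590 = 31.1131 g/kg

31.11 g/kg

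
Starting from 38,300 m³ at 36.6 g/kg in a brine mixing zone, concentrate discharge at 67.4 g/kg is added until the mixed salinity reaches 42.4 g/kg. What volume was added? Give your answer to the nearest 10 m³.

8890 m³

Salt balance: 38,300×36.6 + V×67.4 = (38,300+V)×42.4
1,401,780 + 67.4V = 1,623,920 + 42.4V
222,140 = 25V
V = 8,885.6 m³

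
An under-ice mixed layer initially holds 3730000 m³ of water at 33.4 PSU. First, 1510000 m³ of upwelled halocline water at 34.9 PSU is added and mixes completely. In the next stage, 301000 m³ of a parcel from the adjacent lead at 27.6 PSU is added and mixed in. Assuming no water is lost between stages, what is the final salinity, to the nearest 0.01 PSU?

33.49 PSU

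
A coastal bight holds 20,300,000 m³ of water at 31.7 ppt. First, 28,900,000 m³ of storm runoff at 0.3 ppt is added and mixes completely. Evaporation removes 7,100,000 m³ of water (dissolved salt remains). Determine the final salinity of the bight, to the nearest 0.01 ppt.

15.49 ppt

After mixing: salt = 20,300,000×31.7 + 28,900,000×0.3 = 652,180,000; volume = 49,200,000 m³
After evaporation: salt unchanged = 652,180,000; volume = 49,200,000 − 7,100,000 = 42,100,000 m³
S = 652,180,000 / 42,100,000 = 15.4912 ppt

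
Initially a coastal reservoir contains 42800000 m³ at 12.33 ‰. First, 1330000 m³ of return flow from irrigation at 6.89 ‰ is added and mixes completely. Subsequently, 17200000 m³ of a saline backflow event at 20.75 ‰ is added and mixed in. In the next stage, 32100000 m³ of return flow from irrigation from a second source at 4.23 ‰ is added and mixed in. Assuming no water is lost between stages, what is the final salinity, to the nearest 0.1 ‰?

11.0 ‰

By conservation of dissolved salt,
Initial salt = 42,800,000×12.33 = 527,724,000
After stage 1: salt = 527,724,000 + 1,330,000×6.89 = 536,887,700; volume = 44,130,000 m³; S = 12.166 ‰
After stage 2: salt = 536,887,700 + 17,200,000×20.75 = 893,787,700; volume = 61,330,000 m³; S = 14.573 ‰
After stage 3: salt = 893,787,700 + 32,100,000×4.23 = 1,029,570,700; volume = 93,430,000 m³
S = 1,029,570,700 / 93,430,000 = 11.0197 ‰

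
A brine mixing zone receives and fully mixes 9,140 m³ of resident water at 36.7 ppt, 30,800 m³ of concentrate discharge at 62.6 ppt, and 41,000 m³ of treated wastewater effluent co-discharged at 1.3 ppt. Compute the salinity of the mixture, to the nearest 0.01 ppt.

28.62 ppt

Total salt / total volume:
salt = 9,140×36.7 + 30,800×62.6 + 41,000×1.3 = 335,438 + 1,928,080 + 53,300 = 2,316,818
volume = 9,140 + 30,800 + 41,000 = 80,940 m³
S = 2,316,818 / 80,940 = 28.6239 ppt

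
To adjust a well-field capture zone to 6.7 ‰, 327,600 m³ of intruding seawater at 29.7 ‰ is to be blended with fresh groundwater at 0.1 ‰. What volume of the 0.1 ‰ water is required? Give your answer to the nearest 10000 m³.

1140000 m³

Salt balance: 327,600×29.7 + V×0.1 = (327,600+V)×6.7
9,729,720 + 0.1V = 2,194,920 + 6.7V
7,534,800 = 6.6V
V = 1,141,636.36 m³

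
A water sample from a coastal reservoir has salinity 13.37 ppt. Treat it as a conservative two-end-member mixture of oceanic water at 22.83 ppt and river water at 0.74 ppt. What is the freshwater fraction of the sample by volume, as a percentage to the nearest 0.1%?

Let f be the freshwater fraction. Salt balance per unit volume:
f×0.74 + (1−f)×22.83 = 13.37
f = (22.83 − 13.37) / (22.83 − 0.74) = 9.46/22.09 = 0.4282

42.8%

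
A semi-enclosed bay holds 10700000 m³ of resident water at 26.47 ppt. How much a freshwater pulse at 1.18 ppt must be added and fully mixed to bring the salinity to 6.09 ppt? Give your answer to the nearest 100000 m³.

44400000 m³

Salt balance: 10,700,000×26.47 + V×1.18 = (10,700,000+V)×6.09
283,229,000 + 1.18V = 65,163,000 + 6.09V
218,066,000 = 4.91V
V = 44,412,627.29 m³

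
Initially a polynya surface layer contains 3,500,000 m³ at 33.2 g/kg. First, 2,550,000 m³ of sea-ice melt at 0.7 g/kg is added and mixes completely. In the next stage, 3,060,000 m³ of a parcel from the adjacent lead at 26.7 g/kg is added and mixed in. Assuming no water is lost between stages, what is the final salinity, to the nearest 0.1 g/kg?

By conservation of dissolved salt,
Initial salt = 3,500,000×33.2 = 116,200,000
After stage 1: salt = 116,200,000 + 2,550,000×0.7 = 117,985,000; volume = 6,050,000 m³; S = 19.502 g/kg
After stage 2: salt = 117,985,000 + 3,060,000×26.7 = 199,687,000; volume = 9,110,000 m³
S = 199,687,000 / 9,110,000 = 21.9195 g/kg

21.9 g/kg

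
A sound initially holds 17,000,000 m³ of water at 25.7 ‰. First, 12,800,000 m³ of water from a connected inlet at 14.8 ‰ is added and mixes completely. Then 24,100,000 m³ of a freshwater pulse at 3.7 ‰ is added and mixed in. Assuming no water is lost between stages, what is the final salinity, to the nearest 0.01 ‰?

Conserving salt mass:
Initial salt = 17,000,000×25.7 = 436,900,000
After stage 1: salt = 436,900,000 + 12,800,000×14.8 = 626,340,000; volume = 29,800,000 m³; S = 21.018 ‰
After stage 2: salt = 626,340,000 + 24,100,000×3.7 = 715,510,000; volume = 53,900,000 m³
S = 715,510,000 / 53,900,000 = 13.2748 ‰

13.27 ‰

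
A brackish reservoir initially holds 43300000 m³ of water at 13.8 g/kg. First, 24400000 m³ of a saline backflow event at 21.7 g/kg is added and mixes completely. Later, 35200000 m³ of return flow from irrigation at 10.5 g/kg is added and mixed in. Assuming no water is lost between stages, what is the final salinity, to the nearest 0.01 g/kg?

14.54 g/kg

Mass of salt is conserved:
Initial salt = 43,300,000×13.8 = 597,540,000
After stage 1: salt = 597,540,000 + 24,400,000×21.7 = 1,127,020,000; volume = 67,700,000 m³; S = 16.647 g/kg
After stage 2: salt = 1,127,020,000 + 35,200,000×10.5 = 1,496,620,000; volume = 102,900,000 m³
S = 1,496,620,000 / 102,900,000 = 14.5444 g/kg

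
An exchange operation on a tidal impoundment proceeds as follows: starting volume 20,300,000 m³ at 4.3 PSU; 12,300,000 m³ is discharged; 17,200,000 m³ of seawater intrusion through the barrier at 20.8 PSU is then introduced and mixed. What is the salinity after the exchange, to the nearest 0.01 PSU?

15.56 PSU

Remaining after removal: 8,000,000 m³ at 4.3 PSU (salt = 34,400,000)
After addition: salt = 34,400,000 + 17,200,000×20.8 = 392,160,000; volume = 25,200,000 m³
S = 392,160,000 / 25,200,000 = 15.5619 PSU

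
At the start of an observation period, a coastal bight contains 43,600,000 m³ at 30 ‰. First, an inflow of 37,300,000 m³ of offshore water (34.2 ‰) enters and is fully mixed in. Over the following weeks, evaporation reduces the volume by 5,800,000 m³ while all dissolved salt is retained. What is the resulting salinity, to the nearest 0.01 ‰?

34.40 ‰

After mixing: salt = 43,600,000×30 + 37,300,000×34.2 = 2,583,660,000; volume = 80,900,000 m³
After evaporation: salt unchanged = 2,583,660,000; volume = 80,900,000 − 5,800,000 = 75,100,000 m³
S = 2,583,660,000 / 75,100,000 = 34.4029 ‰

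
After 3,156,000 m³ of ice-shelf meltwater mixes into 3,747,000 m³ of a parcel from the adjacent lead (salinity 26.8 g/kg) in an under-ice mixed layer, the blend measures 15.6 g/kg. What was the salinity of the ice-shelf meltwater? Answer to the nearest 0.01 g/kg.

Salt balance: 3,747,000×26.8 + 3,156,000×S = 6,903,000×15.6
100,419,600 + 3,156,000·S = 107,686,800
S = (107,686,800 − 100,419,600) / 3,156,000 = 2.3027 g/kg

2.30 g/kg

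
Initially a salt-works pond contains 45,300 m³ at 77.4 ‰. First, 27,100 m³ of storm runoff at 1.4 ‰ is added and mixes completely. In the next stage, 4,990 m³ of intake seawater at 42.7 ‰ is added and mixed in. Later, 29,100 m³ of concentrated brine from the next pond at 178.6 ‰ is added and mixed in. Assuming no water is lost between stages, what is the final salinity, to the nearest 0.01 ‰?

84.09 ‰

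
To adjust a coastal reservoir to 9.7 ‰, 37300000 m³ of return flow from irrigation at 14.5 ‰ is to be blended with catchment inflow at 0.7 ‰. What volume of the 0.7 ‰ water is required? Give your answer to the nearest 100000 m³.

19900000 m³

Salt balance: 37,300,000×14.5 + V×0.7 = (37,300,000+V)×9.7
540,850,000 + 0.7V = 361,810,000 + 9.7V
179,040,000 = 9V
V = 19,893,333.33 m³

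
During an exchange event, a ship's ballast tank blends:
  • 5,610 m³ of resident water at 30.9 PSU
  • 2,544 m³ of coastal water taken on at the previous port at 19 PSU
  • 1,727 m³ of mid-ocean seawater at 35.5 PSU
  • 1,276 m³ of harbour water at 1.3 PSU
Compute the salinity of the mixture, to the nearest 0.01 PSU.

Mass of salt is conserved:
salt = 5,610×30.9 + 2,544×19 + 1,727×35.5 + 1,276×1.3 = 173,349 + 48,336 + 61,308.5 + 1,658.8 = 284,652.3
volume = 5,610 + 2,544 + 1,727 + 1,276 = 11,157 m³
S = 284,652.3 / 11,157 = 25.5133 PSU

25.51 PSU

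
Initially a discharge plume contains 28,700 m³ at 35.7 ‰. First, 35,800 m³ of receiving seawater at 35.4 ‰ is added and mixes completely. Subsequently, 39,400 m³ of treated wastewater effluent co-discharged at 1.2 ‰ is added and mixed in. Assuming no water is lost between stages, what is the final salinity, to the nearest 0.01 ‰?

22.51 ‰

By conservation of dissolved salt,
Initial salt = 28,700×35.7 = 1,024,590
After stage 1: salt = 1,024,590 + 35,800×35.4 = 2,291,910; volume = 64,500 m³; S = 35.533 ‰
After stage 2: salt = 2,291,910 + 39,400×1.2 = 2,339,190; volume = 103,900 m³
S = 2,339,190 / 103,900 = 22.5139 ‰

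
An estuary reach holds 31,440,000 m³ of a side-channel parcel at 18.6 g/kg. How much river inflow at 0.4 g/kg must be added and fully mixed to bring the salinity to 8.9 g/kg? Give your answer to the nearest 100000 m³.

35900000 m³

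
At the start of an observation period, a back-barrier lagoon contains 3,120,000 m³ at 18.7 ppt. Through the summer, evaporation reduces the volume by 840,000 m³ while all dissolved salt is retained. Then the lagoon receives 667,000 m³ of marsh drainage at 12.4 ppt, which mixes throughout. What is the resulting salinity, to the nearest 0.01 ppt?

After evaporation: salt = 3,120,000×18.7 = 58,344,000; volume = 3,120,000 − 840,000 = 2,280,000 m³
After mixing: salt = 58,344,000 + 667,000×12.4 = 66,614,800; volume = 2,280,000 + 667,000 = 2,947,000 m³
S = 66,614,800 / 2,947,000 = 22.6043 ppt

22.60 ppt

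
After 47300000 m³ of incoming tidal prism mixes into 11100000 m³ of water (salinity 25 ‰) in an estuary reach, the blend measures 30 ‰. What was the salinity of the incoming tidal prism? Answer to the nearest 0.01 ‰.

31.17 ‰

Salt balance: 11,100,000×25 + 47,300,000×S = 58,400,000×30
277,500,000 + 47,300,000·S = 1,752,000,000
S = (1,752,000,000 − 277,500,000) / 47,300,000 = 31.1734 ‰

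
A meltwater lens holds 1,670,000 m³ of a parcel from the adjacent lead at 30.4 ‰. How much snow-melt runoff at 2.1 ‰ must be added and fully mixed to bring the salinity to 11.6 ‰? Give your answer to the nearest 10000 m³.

Salt balance: 1,670,000×30.4 + V×2.1 = (1,670,000+V)×11.6
50,768,000 + 2.1V = 19,372,000 + 11.6V
31,396,000 = 9.5V
V = 3,304,842.11 m³

3300000 m³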